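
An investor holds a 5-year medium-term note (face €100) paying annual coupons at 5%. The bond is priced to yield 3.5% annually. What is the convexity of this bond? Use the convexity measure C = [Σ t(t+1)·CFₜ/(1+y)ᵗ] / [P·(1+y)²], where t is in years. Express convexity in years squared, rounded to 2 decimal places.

24.75

With y = 0.035:
  t   CF        PV=CF/(1+0.035)^t    t·PV        t(t+1)·PV
  1         5.00         4.8309         4.8309           9.6618
  2         5.00         4.6676         9.3351          28.0053
  3         5.00         4.5097        13.5291          54.1166
  4         5.00         4.3572        17.4288          87.1442
  5       105.00        88.4072       442.0359       2,652.2155
  Σ                    106.7726       487.1599       2,831.1434
P = 106.7726.
Convexity = Σ t(t+1)·PV / [P·(1+y)²] = 2,831.1434 / (106.7726 × 1.071225) = 24.75264.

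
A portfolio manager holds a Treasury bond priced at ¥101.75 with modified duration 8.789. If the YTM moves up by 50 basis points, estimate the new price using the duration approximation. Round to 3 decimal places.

¥97.279

Duration approximation: ΔP/P ≈ -D_mod · Δy = -8.789 × (+0.005) = -0.043945.
New price ≈ 101.75 × (1 - 0.043945) = 97.27859625.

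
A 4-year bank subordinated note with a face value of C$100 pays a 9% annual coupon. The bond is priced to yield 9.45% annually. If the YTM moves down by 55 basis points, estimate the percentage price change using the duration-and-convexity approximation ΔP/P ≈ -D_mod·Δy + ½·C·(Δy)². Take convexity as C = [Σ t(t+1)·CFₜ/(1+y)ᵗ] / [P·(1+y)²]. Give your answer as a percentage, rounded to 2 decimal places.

With y = 0.0945:
  t   CF        PV=CF/(1+0.0945)^t    t·PV        t(t+1)·PV
  1         9.00         8.2229         8.2229          16.4459
  2         9.00         7.5130        15.0259          45.0777
  3         9.00         6.8643        20.5929          82.3714
  4       109.00        75.9562       303.8249       1,519.1247
  Σ                     98.5564       347.6666       1,663.0197
P = 98.5564; D_Mac = 3.52759 yrs; D_mod = 3.22302 yrs; C = 14.08578.
Duration effect: -3.22302 × (-0.0055) = +0.017727
Convexity effect: 0.5 × 14.08578 × (-0.0055)² = +0.0002130
ΔP/P ≈ +0.017727 + 0.0002130 = +0.017940 = +1.7940%.

+1.79%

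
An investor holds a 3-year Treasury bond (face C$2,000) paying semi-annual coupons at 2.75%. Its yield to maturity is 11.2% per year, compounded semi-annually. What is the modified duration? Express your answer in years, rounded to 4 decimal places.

2.7317 years

Periodic yield y = 0.056. First find Macaulay duration:
  t   CF        PV=CF/(1+0.056)^t    t·PV
  1        27.50        26.0417        26.0417
  2        27.50        24.6607        49.3213
  3        27.50        23.3529        70.0587
  4        27.50        22.1145        88.4580
  5        27.50        20.9418       104.7088
  6     2,027.50     1,462.1009     8,772.6056
  Σ                  1,579.2124     9,111.1941
P = 1,579.2124; Macaulay duration = 9,111.1941 / 1,579.2124 = 5.76945 half-year periods = 2.88473 years.
Modified duration = D_Mac / (1 + y) = 2.88473 / 1.056 = 2.73175 years.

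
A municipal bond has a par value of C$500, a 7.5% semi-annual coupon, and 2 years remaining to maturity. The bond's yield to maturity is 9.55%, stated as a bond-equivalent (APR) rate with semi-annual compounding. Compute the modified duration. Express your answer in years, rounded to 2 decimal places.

1.81 years

Periodic yield y = 0.04775. First find Macaulay duration:
  t   CF        PV=CF/(1+0.04775)^t    t·PV
  1        18.75        17.8955        17.8955
  2        18.75        17.0799        34.1598
  3        18.75        16.3015        48.9046
  4       518.75       430.4547     1,721.8187
  Σ                    481.7316     1,822.7786
P = 481.7316; Macaulay duration = 1,822.7786 / 481.7316 = 3.78381 half-year periods = 1.89190 years.
Modified duration = D_Mac / (1 + y) = 1.89190 / 1.04775 = 1.80568 years.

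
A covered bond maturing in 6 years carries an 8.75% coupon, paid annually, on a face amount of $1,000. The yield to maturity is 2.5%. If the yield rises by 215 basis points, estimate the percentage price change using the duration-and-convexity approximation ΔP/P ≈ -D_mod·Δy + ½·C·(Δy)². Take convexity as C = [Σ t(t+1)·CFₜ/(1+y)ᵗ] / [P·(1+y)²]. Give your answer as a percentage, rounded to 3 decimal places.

-9.916%

With y = 0.025:
  t   CF        PV=CF/(1+0.025)^t    t·PV        t(t+1)·PV
  1        87.50        85.3659        85.3659         170.7317
  2        87.50        83.2838       166.5675         499.7026
  3        87.50        81.2524       243.7573         975.0294
  4        87.50        79.2707       317.0827       1,585.4136
  5        87.50        77.3373       386.6863       2,320.1175
  6     1,087.50       937.7478     5,626.4871      39,385.4094
  Σ                  1,344.2578     6,825.9467      44,936.4041
P = 1,344.2578; D_Mac = 5.07786 yrs; D_mod = 4.95401 yrs; C = 31.81764.
Duration effect: -4.95401 × (+0.0215) = -0.106511
Convexity effect: 0.5 × 31.81764 × (0.0215)² = +0.0073539
ΔP/P ≈ -0.106511 + 0.0073539 = -0.099157 = -9.9157%.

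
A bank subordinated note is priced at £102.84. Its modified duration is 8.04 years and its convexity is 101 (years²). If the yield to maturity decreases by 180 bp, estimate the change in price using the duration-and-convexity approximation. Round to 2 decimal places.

Duration effect: -D_mod·Δy = -8.04 × (-0.018) = +0.144720
Convexity effect: ½·C·(Δy)² = 0.5 × 101 × (-0.018)² = +0.0163620
ΔP/P ≈ +0.144720 + 0.0163620 = +0.161082
ΔP ≈ 102.84 × (+0.161082) = +16.56567288.

+£16.57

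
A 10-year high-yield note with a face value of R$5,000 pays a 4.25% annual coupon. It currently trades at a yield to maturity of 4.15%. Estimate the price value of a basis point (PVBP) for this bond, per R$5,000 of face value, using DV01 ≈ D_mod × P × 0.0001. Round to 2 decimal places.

R$4.05

Periodic yield y = 0.0415.
  t   CF        PV=CF/(1+0.0415)^t    t·PV
  1       212.50       204.0326       204.0326
  2       212.50       195.9027       391.8054
  3       212.50       188.0967       564.2900
  4       212.50       180.6017       722.4068
  5       212.50       173.4054       867.0269
  6       212.50       166.4958       998.9748
  7       212.50       159.8615     1,119.0308
  8       212.50       153.4916     1,227.9332
  9       212.50       147.3756     1,326.3800
  10    5,212.50     3,470.9897    34,709.8970
  Σ                  5,040.2533    42,131.7776
P = 5,040.2533; D_Mac = 8.35906 yrs; D_mod = 8.02598 yrs.
DV01 ≈ 8.02598 × 5,040.2533 × 0.0001 = 4.045298.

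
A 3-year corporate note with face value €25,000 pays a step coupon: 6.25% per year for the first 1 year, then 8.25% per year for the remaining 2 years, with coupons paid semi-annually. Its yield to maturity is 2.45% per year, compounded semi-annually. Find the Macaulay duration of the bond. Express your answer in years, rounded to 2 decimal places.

Periodic yield y = 0.01225. Discount each cash flow and weight by its period:
  t   CF        PV=CF/(1+0.01225)^t    t·PV
  1       781.25       771.7955       771.7955
  2       781.25       762.4554     1,524.9109
  3     1,031.25       994.2615     2,982.7844
  4     1,031.25       982.2292     3,928.9166
  5     1,031.25       970.3425     4,851.7123
  6    26,031.25    24,197.3781   145,184.2685
  Σ                 28,678.4621   159,244.3882
Price P = Σ PV = 28,678.4621.
Macaulay duration = Σ(t·PV) / P = 159,244.3882 / 28,678.4621 = 5.55275 half-year periods.
In years: 5.55275 / 2 = 2.77638 years.

2.78 years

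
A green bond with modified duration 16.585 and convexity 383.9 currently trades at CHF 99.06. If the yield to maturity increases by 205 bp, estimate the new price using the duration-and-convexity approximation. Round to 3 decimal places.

Duration effect: -D_mod·Δy = -16.585 × (+0.0205) = -0.3399925
Convexity effect: ½·C·(Δy)² = 0.5 × 383.9 × (0.0205)² = +0.0806669875
ΔP/P ≈ -0.3399925 + 0.0806669875 = -0.2593255125
New price ≈ 99.06 × (1 - 0.2593255125) = 73.37121473175.

CHF 73.371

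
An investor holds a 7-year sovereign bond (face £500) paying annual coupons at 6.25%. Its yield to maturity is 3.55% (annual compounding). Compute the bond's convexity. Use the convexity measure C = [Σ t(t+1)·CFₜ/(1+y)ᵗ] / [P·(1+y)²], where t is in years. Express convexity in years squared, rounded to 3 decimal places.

With y = 0.0355:
  t   CF        PV=CF/(1+0.0355)^t    t·PV        t(t+1)·PV
  1        31.25        30.1787        30.1787          60.3573
  2        31.25        29.1440        58.2881         174.8643
  3        31.25        28.1449        84.4347         337.7388
  4        31.25        27.1800       108.7200         543.6002
  5        31.25        26.2482       131.2410         787.4460
  6        31.25        25.3483       152.0900       1,064.6300
  7       531.25       416.1484     2,913.0387      23,304.3099
  Σ                    582.3925     3,477.9912      26,272.9465
P = 582.3925.
Convexity = Σ t(t+1)·PV / [P·(1+y)²] = 26,272.9465 / (582.3925 × 1.072260) = 42.07196.

42.072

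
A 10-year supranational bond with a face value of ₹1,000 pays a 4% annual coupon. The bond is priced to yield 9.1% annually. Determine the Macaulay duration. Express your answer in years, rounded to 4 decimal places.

Periodic yield y = 0.091. Discount each cash flow and weight by its year:
  t   CF        PV=CF/(1+0.091)^t    t·PV
  1        40.00        36.6636        36.6636
  2        40.00        33.6055        67.2110
  3        40.00        30.8025        92.4075
  4        40.00        28.2333       112.9330
  5        40.00        25.8783       129.3916
  6        40.00        23.7198       142.3190
  7        40.00        21.7414       152.1895
  8        40.00        19.9279       159.4234
  9        40.00        18.2657       164.3916
  10    1,040.00       435.2972     4,352.9716
  Σ                    674.1352     5,409.9019
Price P = Σ PV = 674.1352.
Macaulay duration = Σ(t·PV) / P = 5,409.9019 / 674.1352 = 8.02495 years.

8.0250 years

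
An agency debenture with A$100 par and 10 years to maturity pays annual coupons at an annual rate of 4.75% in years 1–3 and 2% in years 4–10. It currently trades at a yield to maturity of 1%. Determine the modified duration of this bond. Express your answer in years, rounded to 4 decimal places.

8.6246 years

Periodic yield y = 0.01. First find Macaulay duration:
  t   CF        PV=CF/(1+0.01)^t    t·PV
  1         4.75         4.7030         4.7030
  2         4.75         4.6564         9.3128
  3         4.75         4.6103        13.8309
  4         2.00         1.9220         7.6878
  5         2.00         1.9029         9.5147
  6         2.00         1.8841        11.3045
  7         2.00         1.8654        13.0581
  8         2.00         1.8470        14.7757
  9         2.00         1.8287        16.4581
  10      102.00        92.3393       923.3927
  Σ                    117.5590     1,024.0383
P = 117.5590; Macaulay duration = 1,024.0383 / 117.5590 = 8.71084 years.
Modified duration = D_Mac / (1 + y) = 8.71084 / 1.01 = 8.62460 years.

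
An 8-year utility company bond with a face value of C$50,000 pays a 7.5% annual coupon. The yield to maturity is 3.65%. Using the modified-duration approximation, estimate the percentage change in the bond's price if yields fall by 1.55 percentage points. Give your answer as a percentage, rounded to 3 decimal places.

Periodic yield y = 0.0365. Modified duration first:
  t   CF        PV=CF/(1+0.0365)^t    t·PV
  1     3,750.00     3,617.9450     3,617.9450
  2     3,750.00     3,490.5403     6,981.0806
  3     3,750.00     3,367.6221    10,102.8662
  4     3,750.00     3,249.0324    12,996.1296
  5     3,750.00     3,134.6188    15,673.0941
  6     3,750.00     3,024.2343    18,145.4056
  7     3,750.00     2,917.7369    20,424.1581
  8    53,750.00    40,348.1863   322,785.4902
  Σ                 63,149.9160   410,726.1693
P = 63,149.9160; D_Mac = 6.50399 yrs; D_mod = 6.50399/(1+0.0365) = 6.27495 yrs.
ΔP/P ≈ -D_mod · Δy = -6.27495 × (-0.0155) = +0.097262 = +9.7262%.

+9.726%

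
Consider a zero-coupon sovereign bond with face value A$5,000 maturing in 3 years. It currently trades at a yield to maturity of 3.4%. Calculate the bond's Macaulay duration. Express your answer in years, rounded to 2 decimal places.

3.00 years

A zero-coupon bond has a single cash flow at maturity, so its Macaulay duration equals its maturity: 3 years.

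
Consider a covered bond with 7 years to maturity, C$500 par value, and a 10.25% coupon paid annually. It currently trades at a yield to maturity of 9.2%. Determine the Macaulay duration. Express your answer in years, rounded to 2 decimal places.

Periodic yield y = 0.092. Discount each cash flow and weight by its year:
  t   CF        PV=CF/(1+0.092)^t    t·PV
  1        51.25        46.9322        46.9322
  2        51.25        42.9782        85.9565
  3        51.25        39.3574       118.0721
  4        51.25        36.0415       144.1662
  5        51.25        33.0051       165.0254
  6        51.25        30.2244       181.3465
  7       551.25       297.7077     2,083.9542
  Σ                    526.2466     2,825.4531
Price P = Σ PV = 526.2466.
Macaulay duration = Σ(t·PV) / P = 2,825.4531 / 526.2466 = 5.36907 years.

5.37 years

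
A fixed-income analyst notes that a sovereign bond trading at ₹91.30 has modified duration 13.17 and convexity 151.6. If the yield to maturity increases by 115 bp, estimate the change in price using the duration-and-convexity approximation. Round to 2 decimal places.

Duration effect: -D_mod·Δy = -13.17 × (+0.0115) = -0.151455
Convexity effect: ½·C·(Δy)² = 0.5 × 151.6 × (0.0115)² = +0.01002455
ΔP/P ≈ -0.151455 + 0.01002455 = -0.14143045
ΔP ≈ 91.30 × (-0.14143045) = -12.912600085.

-₹12.91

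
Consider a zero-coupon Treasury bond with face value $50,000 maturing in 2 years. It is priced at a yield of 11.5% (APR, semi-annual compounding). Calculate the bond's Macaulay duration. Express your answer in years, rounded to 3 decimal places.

2.000 years

A zero-coupon bond has a single cash flow at maturity, so its Macaulay duration equals its maturity: 2 years.
(Equivalently: 4 semi-annual periods ÷ 2 = 2 years.)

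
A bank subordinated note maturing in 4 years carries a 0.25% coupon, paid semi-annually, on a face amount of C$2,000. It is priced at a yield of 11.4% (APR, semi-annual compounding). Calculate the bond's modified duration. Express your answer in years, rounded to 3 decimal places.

Periodic yield y = 0.057. First find Macaulay duration:
  t   CF        PV=CF/(1+0.057)^t    t·PV
  1         2.50         2.3652         2.3652
  2         2.50         2.2376         4.4753
  3         2.50         2.1170         6.3509
  4         2.50         2.0028         8.0112
  5         2.50         1.8948         9.4740
  6         2.50         1.7926        10.7558
  7         2.50         1.6960        11.8717
  8     2,002.50     1,285.2057    10,281.6452
  Σ                  1,299.3117    10,334.9493
P = 1,299.3117; Macaulay duration = 10,334.9493 / 1,299.3117 = 7.95417 half-year periods = 3.97709 years.
Modified duration = D_Mac / (1 + y) = 3.97709 / 1.057 = 3.76262 years.

3.763 years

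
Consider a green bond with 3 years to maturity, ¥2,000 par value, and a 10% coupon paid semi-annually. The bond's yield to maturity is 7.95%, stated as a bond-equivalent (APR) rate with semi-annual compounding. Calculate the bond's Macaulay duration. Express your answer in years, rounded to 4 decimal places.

Periodic yield y = 0.03975. Discount each cash flow and weight by its period:
  t   CF        PV=CF/(1+0.03975)^t    t·PV
  1       100.00        96.1770        96.1770
  2       100.00        92.5001       185.0002
  3       100.00        88.9638       266.8913
  4       100.00        85.5627       342.2506
  5       100.00        82.2916       411.4579
  6     2,100.00     1,662.0563     9,972.3376
  Σ                  2,107.5513    11,274.1145
Price P = Σ PV = 2,107.5513.
Macaulay duration = Σ(t·PV) / P = 11,274.1145 / 2,107.5513 = 5.34939 half-year periods.
In years: 5.34939 / 2 = 2.67470 years.

2.6747 years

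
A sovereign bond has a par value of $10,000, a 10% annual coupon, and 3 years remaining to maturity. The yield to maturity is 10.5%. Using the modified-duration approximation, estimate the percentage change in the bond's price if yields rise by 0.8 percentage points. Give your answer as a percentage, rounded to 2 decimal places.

Periodic yield y = 0.105. Modified duration first:
  t   CF        PV=CF/(1+0.105)^t    t·PV
  1     1,000.00       904.9774       904.9774
  2     1,000.00       818.9841     1,637.9681
  3    11,000.00     8,152.7824    24,458.3472
  Σ                  9,876.7438    27,001.2927
P = 9,876.7438; D_Mac = 2.73383 yrs; D_mod = 2.73383/(1+0.105) = 2.47405 yrs.
ΔP/P ≈ -D_mod · Δy = -2.47405 × (+0.008) = -0.019792 = -1.9792%.

-1.98%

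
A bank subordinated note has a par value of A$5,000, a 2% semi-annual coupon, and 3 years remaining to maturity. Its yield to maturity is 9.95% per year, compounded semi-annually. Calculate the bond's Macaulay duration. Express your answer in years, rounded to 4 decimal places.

2.9159 years

Periodic yield y = 0.04975. Discount each cash flow and weight by its period:
  t   CF        PV=CF/(1+0.04975)^t    t·PV
  1        50.00        47.6304        47.6304
  2        50.00        45.3731        90.7462
  3        50.00        43.2227       129.6682
  4        50.00        41.1743       164.6973
  5        50.00        39.2230       196.1149
  6     5,050.00     3,773.7757    22,642.6539
  Σ                  3,990.3992    23,271.5109
Price P = Σ PV = 3,990.3992.
Macaulay duration = Σ(t·PV) / P = 23,271.5109 / 3,990.3992 = 5.83188 half-year periods.
In years: 5.83188 / 2 = 2.91594 years.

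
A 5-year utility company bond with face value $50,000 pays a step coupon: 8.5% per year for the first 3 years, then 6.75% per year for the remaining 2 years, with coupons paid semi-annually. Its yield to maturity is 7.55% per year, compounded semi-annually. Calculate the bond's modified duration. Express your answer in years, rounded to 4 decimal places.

Periodic yield y = 0.03775. First find Macaulay duration:
  t   CF        PV=CF/(1+0.03775)^t    t·PV
  1     2,125.00     2,047.6993     2,047.6993
  2     2,125.00     1,973.2106     3,946.4213
  3     2,125.00     1,901.4316     5,704.2948
  4     2,125.00     1,832.2637     7,329.0546
  5     2,125.00     1,765.6118     8,828.0590
  6     2,125.00     1,701.3845    10,208.3072
  7     1,687.50     1,301.9508     9,113.6559
  8     1,687.50     1,254.5901    10,036.7205
  9     1,687.50     1,208.9521    10,880.5691
  10   51,687.50    35,682.7327   356,827.3268
  Σ                 50,669.8273   424,922.1087
P = 50,669.8273; Macaulay duration = 424,922.1087 / 50,669.8273 = 8.38610 half-year periods = 4.19305 years.
Modified duration = D_Mac / (1 + y) = 4.19305 / 1.03775 = 4.04052 years.

4.0405 years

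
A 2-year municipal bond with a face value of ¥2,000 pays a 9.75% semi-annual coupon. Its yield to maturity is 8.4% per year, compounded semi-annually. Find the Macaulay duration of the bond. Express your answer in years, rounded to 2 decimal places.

Periodic yield y = 0.042. Discount each cash flow and weight by its period:
  t   CF        PV=CF/(1+0.042)^t    t·PV
  1        97.50        93.5701        93.5701
  2        97.50        89.7985       179.5970
  3        97.50        86.1790       258.5370
  4     2,097.50     1,779.2259     7,116.9036
  Σ                  2,048.7735     7,648.6077
Price P = Σ PV = 2,048.7735.
Macaulay duration = Σ(t·PV) / P = 7,648.6077 / 2,048.7735 = 3.73326 half-year periods.
In years: 3.73326 / 2 = 1.86663 years.

1.87 years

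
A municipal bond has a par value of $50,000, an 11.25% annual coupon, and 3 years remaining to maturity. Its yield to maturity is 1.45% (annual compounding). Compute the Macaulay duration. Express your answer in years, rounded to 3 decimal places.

2.742 years

Periodic yield y = 0.0145. Discount each cash flow and weight by its year:
  t   CF        PV=CF/(1+0.0145)^t    t·PV
  1     5,625.00     5,544.6033     5,544.6033
  2     5,625.00     5,465.3556    10,930.7112
  3    55,625.00    53,273.8238   159,821.4714
  Σ                 64,283.7826   176,296.7858
Price P = Σ PV = 64,283.7826.
Macaulay duration = Σ(t·PV) / P = 176,296.7858 / 64,283.7826 = 2.74248 years.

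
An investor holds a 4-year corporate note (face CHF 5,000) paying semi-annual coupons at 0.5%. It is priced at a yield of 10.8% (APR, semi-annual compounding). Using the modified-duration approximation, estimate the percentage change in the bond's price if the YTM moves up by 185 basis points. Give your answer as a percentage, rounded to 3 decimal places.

Periodic yield y = 0.054. Modified duration first:
  t   CF        PV=CF/(1+0.054)^t    t·PV
  1        12.50        11.8596        11.8596
  2        12.50        11.2520        22.5040
  3        12.50        10.6755        32.0265
  4        12.50        10.1286        40.5142
  5        12.50         9.6096        48.0482
  6        12.50         9.1173        54.7038
  7        12.50         8.6502        60.5513
  8     5,012.50     3,291.0122    26,328.0980
  Σ                  3,362.3050    26,598.3056
P = 3,362.3050; D_Mac = 7.91074 half-year periods = 3.95537 yrs; D_mod = 3.95537/(1+0.054) = 3.75272 yrs.
ΔP/P ≈ -D_mod · Δy = -3.75272 × (+0.0185) = -0.069425 = -6.9425%.

-6.943%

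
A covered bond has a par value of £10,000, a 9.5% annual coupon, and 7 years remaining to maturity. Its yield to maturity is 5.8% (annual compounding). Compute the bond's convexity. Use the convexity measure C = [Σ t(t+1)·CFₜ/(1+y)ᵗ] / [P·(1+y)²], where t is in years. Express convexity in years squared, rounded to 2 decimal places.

36.60

With y = 0.058:
  t   CF        PV=CF/(1+0.058)^t    t·PV        t(t+1)·PV
  1       950.00       897.9206       897.9206       1,795.8412
  2       950.00       848.6962     1,697.3924       5,092.1773
  3       950.00       802.1703     2,406.5110       9,626.0441
  4       950.00       758.1950     3,032.7801      15,163.9006
  5       950.00       716.6305     3,583.1523      21,498.9140
  6       950.00       677.3445     4,064.0669      28,448.4684
  7    10,950.00     7,379.2877    51,655.0142     413,240.1136
  Σ                 12,080.2449    67,336.8377     494,865.4593
P = 12,080.2449.
Convexity = Σ t(t+1)·PV / [P·(1+y)²] = 494,865.4593 / (12,080.2449 × 1.119364) = 36.59654.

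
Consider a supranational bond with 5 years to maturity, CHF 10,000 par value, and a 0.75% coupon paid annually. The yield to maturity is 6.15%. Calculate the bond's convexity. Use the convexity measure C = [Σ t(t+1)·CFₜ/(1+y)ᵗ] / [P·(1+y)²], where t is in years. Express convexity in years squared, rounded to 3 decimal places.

26.017

With y = 0.0615:
  t   CF        PV=CF/(1+0.0615)^t    t·PV        t(t+1)·PV
  1        75.00        70.6547        70.6547         141.3095
  2        75.00        66.5612       133.1224         399.3673
  3        75.00        62.7049       188.1146         752.4584
  4        75.00        59.0719       236.2878       1,181.4389
  5    10,075.00     7,475.5829    37,377.9145     224,267.4872
  Σ                  7,734.5757    38,006.0941     226,742.0613
P = 7,734.5757.
Convexity = Σ t(t+1)·PV / [P·(1+y)²] = 226,742.0613 / (7,734.5757 × 1.126782) = 26.01690.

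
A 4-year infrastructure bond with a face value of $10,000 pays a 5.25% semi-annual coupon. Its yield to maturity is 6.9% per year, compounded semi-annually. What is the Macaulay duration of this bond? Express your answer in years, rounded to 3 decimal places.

3.647 years

Periodic yield y = 0.0345. Discount each cash flow and weight by its period:
  t   CF        PV=CF/(1+0.0345)^t    t·PV
  1       262.50       253.7458       253.7458
  2       262.50       245.2835       490.5670
  3       262.50       237.1034       711.3103
  4       262.50       229.1962       916.7846
  5       262.50       221.5526     1,107.7630
  6       262.50       214.1639     1,284.9836
  7       262.50       207.0217     1,449.1518
  8    10,262.50     7,823.6463    62,589.1707
  Σ                  9,431.7134    68,803.4767
Price P = Σ PV = 9,431.7134.
Macaulay duration = Σ(t·PV) / P = 68,803.4767 / 9,431.7134 = 7.29491 half-year periods.
In years: 7.29491 / 2 = 3.64745 years.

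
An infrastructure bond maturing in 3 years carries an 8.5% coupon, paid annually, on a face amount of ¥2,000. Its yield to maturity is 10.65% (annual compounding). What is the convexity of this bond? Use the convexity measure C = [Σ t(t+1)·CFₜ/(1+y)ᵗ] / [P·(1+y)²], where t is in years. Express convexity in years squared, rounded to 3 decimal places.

With y = 0.1065:
  t   CF        PV=CF/(1+0.1065)^t    t·PV        t(t+1)·PV
  1       170.00       153.6376       153.6376         307.2752
  2       170.00       138.8501       277.7001         833.1004
  3     2,170.00     1,601.7896     4,805.3689      19,221.4756
  Σ                  1,894.2773     5,236.7066      20,361.8512
P = 1,894.2773.
Convexity = Σ t(t+1)·PV / [P·(1+y)²] = 20,361.8512 / (1,894.2773 × 1.224342) = 8.77952.

8.780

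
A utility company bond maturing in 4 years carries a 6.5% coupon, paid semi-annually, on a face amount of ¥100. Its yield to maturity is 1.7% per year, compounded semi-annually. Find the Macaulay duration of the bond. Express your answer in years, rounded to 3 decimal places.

3.626 years

Periodic yield y = 0.0085. Discount each cash flow and weight by its period:
  t   CF        PV=CF/(1+0.0085)^t    t·PV
  1         3.25         3.2226         3.2226
  2         3.25         3.1954         6.3909
  3         3.25         3.1685         9.5055
  4         3.25         3.1418        12.5672
  5         3.25         3.1153        15.5766
  6         3.25         3.0891        18.5344
  7         3.25         3.0630        21.4412
  8       103.25        96.4901       771.9209
  Σ                    118.4859       859.1595
Price P = Σ PV = 118.4859.
Macaulay duration = Σ(t·PV) / P = 859.1595 / 118.4859 = 7.25115 half-year periods.
In years: 7.25115 / 2 = 3.62558 years.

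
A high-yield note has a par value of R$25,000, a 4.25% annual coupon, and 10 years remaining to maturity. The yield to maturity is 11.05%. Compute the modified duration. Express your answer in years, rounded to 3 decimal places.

Periodic yield y = 0.1105. First find Macaulay duration:
  t   CF        PV=CF/(1+0.1105)^t    t·PV
  1     1,062.50       956.7762       956.7762
  2     1,062.50       861.5725     1,723.1449
  3     1,062.50       775.8419     2,327.5258
  4     1,062.50       698.6420     2,794.5680
  5     1,062.50       629.1238     3,145.6191
  6     1,062.50       566.5230     3,399.1381
  7     1,062.50       510.1513     3,571.0591
  8     1,062.50       459.3888     3,675.1107
  9     1,062.50       413.6775     3,723.0973
  10   26,062.50     9,137.5642    91,375.6425
  Σ                 15,009.2613   116,691.6816
P = 15,009.2613; Macaulay duration = 116,691.6816 / 15,009.2613 = 7.77465 years.
Modified duration = D_Mac / (1 + y) = 7.77465 / 1.1105 = 7.00103 years.

7.001 years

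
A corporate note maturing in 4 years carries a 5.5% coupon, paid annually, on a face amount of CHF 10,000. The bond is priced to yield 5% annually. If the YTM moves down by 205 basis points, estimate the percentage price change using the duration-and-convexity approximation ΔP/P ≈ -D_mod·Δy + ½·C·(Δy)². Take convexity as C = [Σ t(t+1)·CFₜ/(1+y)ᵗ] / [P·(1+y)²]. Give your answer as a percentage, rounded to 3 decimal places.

+7.569%

With y = 0.05:
  t   CF        PV=CF/(1+0.05)^t    t·PV        t(t+1)·PV
  1       550.00       523.8095       523.8095       1,047.6190
  2       550.00       498.8662       997.7324       2,993.1973
  3       550.00       475.1107     1,425.3320       5,701.3282
  4    10,550.00     8,679.5111    34,718.0444     173,590.2222
  Σ                 10,177.2975    37,664.9184     183,332.3667
P = 10,177.2975; D_Mac = 3.70088 yrs; D_mod = 3.52464 yrs; C = 16.33910.
Duration effect: -3.52464 × (-0.0205) = +0.072255
Convexity effect: 0.5 × 16.33910 × (-0.0205)² = +0.0034333
ΔP/P ≈ +0.072255 + 0.0034333 = +0.075688 = +7.5688%.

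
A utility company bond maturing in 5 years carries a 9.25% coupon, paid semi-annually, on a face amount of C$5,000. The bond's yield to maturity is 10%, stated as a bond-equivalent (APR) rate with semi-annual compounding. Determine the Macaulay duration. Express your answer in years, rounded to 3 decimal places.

4.099 years

Periodic yield y = 0.05. Discount each cash flow and weight by its period:
  t   CF        PV=CF/(1+0.05)^t    t·PV
  1       231.25       220.2381       220.2381
  2       231.25       209.7506       419.5011
  3       231.25       199.7624       599.2873
  4       231.25       190.2499       760.9998
  5       231.25       181.1904       905.9521
  6       231.25       172.5623     1,035.3739
  7       231.25       164.3451     1,150.4154
  8       231.25       156.5191     1,252.1528
  9       231.25       149.0658     1,341.5923
  10    5,231.25     3,211.5337    32,115.3371
  Σ                  4,855.2175    39,800.8500
Price P = Σ PV = 4,855.2175.
Macaulay duration = Σ(t·PV) / P = 39,800.8500 / 4,855.2175 = 8.19754 half-year periods.
In years: 8.19754 / 2 = 4.09877 years.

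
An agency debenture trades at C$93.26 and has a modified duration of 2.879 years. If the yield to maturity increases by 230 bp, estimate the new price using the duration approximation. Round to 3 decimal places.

C$87.085

Duration approximation: ΔP/P ≈ -D_mod · Δy = -2.879 × (+0.023) = -0.066217.
New price ≈ 93.26 × (1 - 0.066217) = 87.08460258.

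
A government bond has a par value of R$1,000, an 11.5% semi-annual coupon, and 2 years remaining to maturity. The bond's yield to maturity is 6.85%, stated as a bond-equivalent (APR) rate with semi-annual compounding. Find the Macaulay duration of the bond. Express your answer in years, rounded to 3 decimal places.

1.850 years

Periodic yield y = 0.03425. Discount each cash flow and weight by its period:
  t   CF        PV=CF/(1+0.03425)^t    t·PV
  1        57.50        55.5958        55.5958
  2        57.50        53.7547       107.5095
  3        57.50        51.9746       155.9238
  4     1,057.50       924.2262     3,696.9046
  Σ                  1,085.5514     4,015.9338
Price P = Σ PV = 1,085.5514.
Macaulay duration = Σ(t·PV) / P = 4,015.9338 / 1,085.5514 = 3.69944 half-year periods.
In years: 3.69944 / 2 = 1.84972 years.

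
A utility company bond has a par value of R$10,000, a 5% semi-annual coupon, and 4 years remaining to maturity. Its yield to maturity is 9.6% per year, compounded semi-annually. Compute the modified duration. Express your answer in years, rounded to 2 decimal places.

3.47 years

Periodic yield y = 0.048. First find Macaulay duration:
  t   CF        PV=CF/(1+0.048)^t    t·PV
  1       250.00       238.5496       238.5496
  2       250.00       227.6237       455.2474
  3       250.00       217.1982       651.5945
  4       250.00       207.2502       829.0006
  5       250.00       197.7578       988.7889
  6       250.00       188.7002     1,132.2011
  7       250.00       180.0574     1,260.4020
  8    10,250.00     7,044.2312    56,353.8499
  Σ                  8,501.3683    61,909.6341
P = 8,501.3683; Macaulay duration = 61,909.6341 / 8,501.3683 = 7.28231 half-year periods = 3.64116 years.
Modified duration = D_Mac / (1 + y) = 3.64116 / 1.048 = 3.47439 years.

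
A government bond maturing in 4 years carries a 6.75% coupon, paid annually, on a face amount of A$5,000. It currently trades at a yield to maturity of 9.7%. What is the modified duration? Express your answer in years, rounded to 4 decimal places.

Periodic yield y = 0.097. First find Macaulay duration:
  t   CF        PV=CF/(1+0.097)^t    t·PV
  1       337.50       307.6572       307.6572
  2       337.50       280.4533       560.9066
  3       337.50       255.6548       766.9643
  4     5,337.50     3,685.6270    14,742.5079
  Σ                  4,529.3923    16,378.0360
P = 4,529.3923; Macaulay duration = 16,378.0360 / 4,529.3923 = 3.61595 years.
Modified duration = D_Mac / (1 + y) = 3.61595 / 1.097 = 3.29621 years.

3.2962 years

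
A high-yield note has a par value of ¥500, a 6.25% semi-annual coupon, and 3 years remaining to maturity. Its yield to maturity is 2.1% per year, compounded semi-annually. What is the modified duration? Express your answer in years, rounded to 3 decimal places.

Periodic yield y = 0.0105. First find Macaulay duration:
  t   CF        PV=CF/(1+0.0105)^t    t·PV
  1       15.625        15.4626        15.4626
  2       15.625        15.3020        30.6039
  3       15.625        15.1430        45.4289
  4       15.625        14.9856        59.9425
  5       15.625        14.8299        74.1495
  6      515.625       484.3018     2,905.8106
  Σ                    560.0249     3,131.3982
P = 560.0249; Macaulay duration = 3,131.3982 / 560.0249 = 5.59153 half-year periods = 2.79577 years.
Modified duration = D_Mac / (1 + y) = 2.79577 / 1.0105 = 2.76672 years.

2.767 years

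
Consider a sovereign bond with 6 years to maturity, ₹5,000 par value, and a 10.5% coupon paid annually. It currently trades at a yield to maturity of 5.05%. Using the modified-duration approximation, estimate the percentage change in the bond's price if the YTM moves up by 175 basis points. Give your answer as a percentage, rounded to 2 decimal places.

Periodic yield y = 0.0505. Modified duration first:
  t   CF        PV=CF/(1+0.0505)^t    t·PV
  1       525.00       499.7620       499.7620
  2       525.00       475.7373       951.4746
  3       525.00       452.8675     1,358.6024
  4       525.00       431.0971     1,724.3883
  5       525.00       410.3732     2,051.8661
  6     5,525.00     4,111.0801    24,666.4808
  Σ                  6,380.9172    31,252.5742
P = 6,380.9172; D_Mac = 4.89782 yrs; D_mod = 4.89782/(1+0.0505) = 4.66237 yrs.
ΔP/P ≈ -D_mod · Δy = -4.66237 × (+0.0175) = -0.081591 = -8.1591%.

-8.16%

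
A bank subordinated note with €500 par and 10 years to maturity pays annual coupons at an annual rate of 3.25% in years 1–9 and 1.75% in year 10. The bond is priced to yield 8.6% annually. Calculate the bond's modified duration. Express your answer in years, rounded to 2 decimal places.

Periodic yield y = 0.086. First find Macaulay duration:
  t   CF        PV=CF/(1+0.086)^t    t·PV
  1        16.25        14.9632        14.9632
  2        16.25        13.7782        27.5565
  3        16.25        12.6871        38.0614
  4        16.25        11.6825        46.7298
  5        16.25        10.7573        53.7866
  6        16.25         9.9055        59.4327
  7        16.25         9.1210        63.8473
  8        16.25         8.3988        67.1900
  9        16.25         7.7337        69.6029
  10      508.75       222.9493     2,229.4933
  Σ                    321.9766     2,670.6638
P = 321.9766; Macaulay duration = 2,670.6638 / 321.9766 = 8.29459 years.
Modified duration = D_Mac / (1 + y) = 8.29459 / 1.086 = 7.63774 years.

7.64 years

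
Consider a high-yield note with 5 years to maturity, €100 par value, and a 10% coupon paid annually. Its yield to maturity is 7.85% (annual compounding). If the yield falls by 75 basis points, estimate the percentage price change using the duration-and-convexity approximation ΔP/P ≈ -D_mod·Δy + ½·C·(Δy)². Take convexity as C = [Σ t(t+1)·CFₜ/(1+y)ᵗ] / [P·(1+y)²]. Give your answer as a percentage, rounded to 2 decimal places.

+2.98%

With y = 0.0785:
  t   CF        PV=CF/(1+0.0785)^t    t·PV        t(t+1)·PV
  1        10.00         9.2721         9.2721          18.5443
  2        10.00         8.5973        17.1945          51.5835
  3        10.00         7.9715        23.9145          95.6579
  4        10.00         7.3913        29.5651         147.8255
  5       110.00        75.3862       376.9311       2,261.5864
  Σ                    108.6184       456.8773       2,575.1976
P = 108.6184; D_Mac = 4.20626 yrs; D_mod = 3.90010 yrs; C = 20.38295.
Duration effect: -3.90010 × (-0.0075) = +0.029251
Convexity effect: 0.5 × 20.38295 × (-0.0075)² = +0.0005733
ΔP/P ≈ +0.029251 + 0.0005733 = +0.029824 = +2.9824%.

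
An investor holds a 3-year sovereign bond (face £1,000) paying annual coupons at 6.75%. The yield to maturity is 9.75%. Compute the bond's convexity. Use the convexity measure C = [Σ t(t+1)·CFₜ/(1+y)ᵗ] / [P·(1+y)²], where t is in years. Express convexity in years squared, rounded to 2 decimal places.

9.11

With y = 0.0975:
  t   CF        PV=CF/(1+0.0975)^t    t·PV        t(t+1)·PV
  1        67.50        61.5034        61.5034         123.0068
  2        67.50        56.0396       112.0791         336.2374
  3     1,067.50       807.5219     2,422.5656       9,690.2625
  Σ                    925.0649     2,596.1482      10,149.5067
P = 925.0649.
Convexity = Σ t(t+1)·PV / [P·(1+y)²] = 10,149.5067 / (925.0649 × 1.204506) = 9.10885.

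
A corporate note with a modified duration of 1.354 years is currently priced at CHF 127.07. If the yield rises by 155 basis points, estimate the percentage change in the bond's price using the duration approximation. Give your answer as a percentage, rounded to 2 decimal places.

-2.10%

Duration approximation: ΔP/P ≈ -D_mod · Δy = -1.354 × (+0.0155) = -0.020987.
As a percentage: -2.0987%.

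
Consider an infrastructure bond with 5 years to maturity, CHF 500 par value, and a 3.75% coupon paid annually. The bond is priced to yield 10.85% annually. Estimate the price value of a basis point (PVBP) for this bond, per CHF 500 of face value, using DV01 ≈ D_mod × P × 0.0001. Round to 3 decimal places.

CHF 0.152

Periodic yield y = 0.1085.
  t   CF        PV=CF/(1+0.1085)^t    t·PV
  1        18.75        16.9147        16.9147
  2        18.75        15.2591        30.5183
  3        18.75        13.7656        41.2967
  4        18.75        12.4182        49.6728
  5       518.75       309.9414     1,549.7071
  Σ                    368.2991     1,688.1096
P = 368.2991; D_Mac = 4.58353 yrs; D_mod = 4.13489 yrs.
DV01 ≈ 4.13489 × 368.2991 × 0.0001 = 0.152288.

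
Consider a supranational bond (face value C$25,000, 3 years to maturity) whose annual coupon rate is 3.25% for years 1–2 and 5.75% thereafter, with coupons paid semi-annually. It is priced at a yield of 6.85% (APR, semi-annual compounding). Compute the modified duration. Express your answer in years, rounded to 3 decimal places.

2.777 years

Periodic yield y = 0.03425. First find Macaulay duration:
  t   CF        PV=CF/(1+0.03425)^t    t·PV
  1       406.25       392.7967       392.7967
  2       406.25       379.7889       759.5779
  3       406.25       367.2119     1,101.6358
  4       406.25       355.0514     1,420.2057
  5       718.75       607.3656     3,036.8281
  6    25,718.75    21,013.4170   126,080.5022
  Σ                 23,115.6317   132,791.5464
P = 23,115.6317; Macaulay duration = 132,791.5464 / 23,115.6317 = 5.74466 half-year periods = 2.87233 years.
Modified duration = D_Mac / (1 + y) = 2.87233 / 1.03425 = 2.77721 years.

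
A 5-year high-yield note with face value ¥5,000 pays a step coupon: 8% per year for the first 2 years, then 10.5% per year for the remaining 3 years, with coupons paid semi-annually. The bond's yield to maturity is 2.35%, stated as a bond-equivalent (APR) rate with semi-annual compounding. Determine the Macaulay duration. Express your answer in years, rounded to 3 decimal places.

4.288 years

Periodic yield y = 0.01175. Discount each cash flow and weight by its period:
  t   CF        PV=CF/(1+0.01175)^t    t·PV
  1       200.00       197.6773       197.6773
  2       200.00       195.3816       390.7631
  3       200.00       193.1125       579.3375
  4       200.00       190.8698       763.4791
  5       262.50       247.6072     1,238.0359
  6       262.50       244.7316     1,468.3895
  7       262.50       241.8894     1,693.2257
  8       262.50       239.0802     1,912.6416
  9       262.50       236.3036     2,126.7327
  10    5,262.50     4,682.3080    46,823.0800
  Σ                  6,668.9611    57,193.3624
Price P = Σ PV = 6,668.9611.
Macaulay duration = Σ(t·PV) / P = 57,193.3624 / 6,668.9611 = 8.57605 half-year periods.
In years: 8.57605 / 2 = 4.28803 years.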